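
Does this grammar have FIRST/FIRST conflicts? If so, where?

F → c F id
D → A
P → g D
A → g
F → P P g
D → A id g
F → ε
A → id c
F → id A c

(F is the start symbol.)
Yes. D → A / D → A id g on { 'g', 'id' }

A FIRST/FIRST conflict occurs when two productions N → α and N → β for the same non-terminal have FIRST(α) ∩ FIRST(β) ≠ ∅ (with ε ∈ FIRST of a nullable right-hand side, so two nullable alternatives also conflict).

FIRST sets of the non-terminals at (or reachable through a nullable prefix from) the front of some alternative:
  FIRST(P) = { 'g' }
  FIRST(A) = { 'g', 'id' }

Productions for F:
  F → c F id: FIRST = { 'c' }
  F → P P g: FIRST = { 'g' }
  F → ε: FIRST = { ε }
  F → id A c: FIRST = { 'id' }
Productions for D:
  D → A: FIRST = { 'g', 'id' }
  D → A id g: FIRST = { 'g', 'id' }
Productions for A:
  A → g: FIRST = { 'g' }
  A → id c: FIRST = { 'id' }
P has only one production, so no FIRST/FIRST conflict is possible there.

Conflict for D: D → A and D → A id g
  Overlap: { 'g', 'id' }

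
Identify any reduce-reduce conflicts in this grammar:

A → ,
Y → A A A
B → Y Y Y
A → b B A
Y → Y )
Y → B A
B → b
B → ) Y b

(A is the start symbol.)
Yes — I15: [B → ) Y b .] vs [B → b .]; I16: [A → b B A .] vs [Y → B A .]

Augment with A' → A and build the canonical LR(0) collection (I0 = CLOSURE({[A' → . A]}), then GOTO on every symbol after a dot until no new states appear). It has 19 states:
  I0: { [A → . ,], [A → . b B A], [A' → . A] }  — shift
  I1: { [A → , .] }  — reduce
  I2: { [A' → A .] }  — accept
  I3: { [A → . ,], [A → . b B A], [A → b . B A], [B → . ) Y b], [B → . Y Y Y], [B → . b], [Y → . A A A], [Y → . B A], [Y → . Y )] }  — shift
  I4: { [A → . ,], [A → . b B A], [B → ) . Y b], [B → . ) Y b], [B → . Y Y Y], [B → . b], [Y → . A A A], [Y → . B A], [Y → . Y )] }  — shift
  I5: { [A → . ,], [A → . b B A], [Y → A . A A] }  — shift
  I6: { [A → . ,], [A → . b B A], [A → b B . A], [Y → B . A] }  — shift
  I7: { [A → . ,], [A → . b B A], [B → . ) Y b], [B → . Y Y Y], [B → . b], [B → Y . Y Y], [Y → . A A A], [Y → . B A], [Y → . Y )], [Y → Y . )] }  — shift
  I8: { [A → . ,], [A → . b B A], [A → b . B A], [B → . ) Y b], [B → . Y Y Y], [B → . b], [B → b .], [Y → . A A A], [Y → . B A], [Y → . Y )] }  — shift, reduce
  I9: { [A → . ,], [A → . b B A], [B → ) . Y b], [B → . ) Y b], [B → . Y Y Y], [B → . b], [Y → . A A A], [Y → . B A], [Y → . Y )], [Y → Y ) .] }  — shift, reduce
  I10: { [A → . ,], [A → . b B A], [Y → B . A] }  — shift
  I11: { [A → . ,], [A → . b B A], [B → . ) Y b], [B → . Y Y Y], [B → . b], [B → Y . Y Y], [B → Y Y . Y], [Y → . A A A], [Y → . B A], [Y → . Y )], [Y → Y . )] }  — shift
  I12: { [A → . ,], [A → . b B A], [B → . ) Y b], [B → . Y Y Y], [B → . b], [B → Y . Y Y], [B → Y Y . Y], [B → Y Y Y .], [Y → . A A A], [Y → . B A], [Y → . Y )], [Y → Y . )] }  — shift, reduce
  I13: { [Y → B A .] }  — reduce
  I14: { [A → . ,], [A → . b B A], [B → ) Y . b], [B → . ) Y b], [B → . Y Y Y], [B → . b], [B → Y . Y Y], [Y → . A A A], [Y → . B A], [Y → . Y )], [Y → Y . )] }  — shift
  I15: { [A → . ,], [A → . b B A], [A → b . B A], [B → ) Y b .], [B → . ) Y b], [B → . Y Y Y], [B → . b], [B → b .], [Y → . A A A], [Y → . B A], [Y → . Y )] }  — shift, 2 reduces
  I16: { [A → b B A .], [Y → B A .] }  — 2 reduces
  I17: { [A → . ,], [A → . b B A], [Y → A A . A] }  — shift
  I18: { [Y → A A A .] }  — reduce

I15 contains complete items [B → ) Y b .], [B → b .] — reduce-reduce conflict.
I16 contains complete items [A → b B A .], [Y → B A .] — reduce-reduce conflict.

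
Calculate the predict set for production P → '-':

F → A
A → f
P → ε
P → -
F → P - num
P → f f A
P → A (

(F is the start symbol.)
PREDICT(P → '-') = (FIRST(RHS) \ {ε}) ∪ (FOLLOW(P) if ε ∈ FIRST(RHS), i.e. RHS ⇒* ε)
FIRST('-') = { '-' }
ε ∉ FIRST('-'), so FOLLOW(P) is not added.
PREDICT(P → '-') = { '-' }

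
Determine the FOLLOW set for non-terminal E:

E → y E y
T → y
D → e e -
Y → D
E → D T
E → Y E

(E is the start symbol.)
{ $, 'y' }

To compute FOLLOW(E), find every occurrence of E on a right-hand side N → α E β: add FIRST(β) \ {ε}, and if β is empty or nullable also add FOLLOW(N). Iterate to a fixed point.

E is the start symbol, so $ ∈ FOLLOW(E).
In E → y E y: E is followed by y, add FIRST(y) \ {ε} = { 'y' }
In E → Y E: E is at the end; this adds FOLLOW(E) to itself — nothing new

Taking the union: FOLLOW(E) = { $, 'y' }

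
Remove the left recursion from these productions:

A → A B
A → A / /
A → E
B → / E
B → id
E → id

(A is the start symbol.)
A is directly left-recursive. The standard transformation for
  A → A α₁ | ... | A α_m | β₁ | ... | β_n
is
  A  → β₁ A' | ... | β_n A'
  A' → α₁ A' | ... | α_m A' | ε

A → E becomes A → E A'
A → A B becomes A' → B A'
A → A / / becomes A' → / / A'
Add A' → ε

Productions for other non-terminals are unchanged:
  B → / E
  B → id
  E → id

Resulting grammar:
A → E A'
A' → B A'
A' → / / A'
A' → ε
B → / E
B → id
E → id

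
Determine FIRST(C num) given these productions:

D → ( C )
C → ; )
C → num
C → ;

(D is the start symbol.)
FIRST sets of the non-terminals involved (from the grammar, by fixed-point iteration):
  FIRST(C) = { ';', 'num' }

To compute FIRST(C num), process the symbols left to right:
Symbol C is a non-terminal. Add FIRST(C) \ {ε} = { ';', 'num' }
C is not nullable (ε ∉ FIRST(C)), so stop here.
FIRST(C num) = { ';', 'num' }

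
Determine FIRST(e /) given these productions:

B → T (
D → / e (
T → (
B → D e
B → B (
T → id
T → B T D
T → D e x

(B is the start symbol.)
{ 'e' }

To compute FIRST(e /), process the symbols left to right:
Symbol e is a terminal. Add 'e' and stop.
FIRST(e /) = { 'e' }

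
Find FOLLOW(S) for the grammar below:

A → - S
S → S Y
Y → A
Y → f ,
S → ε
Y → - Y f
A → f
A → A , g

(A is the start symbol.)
In A → - S: S is at the end, add FOLLOW(A)
In S → S Y: S is followed by Y, add FIRST(Y) \ {ε} = { '-', 'f' }

The FOLLOW sets referred to above (computed the same way, to a fixed point):
  FOLLOW(A) = { $, ',', '-', 'f' }

Taking the union: FOLLOW(S) = { $, ',', '-', 'f' }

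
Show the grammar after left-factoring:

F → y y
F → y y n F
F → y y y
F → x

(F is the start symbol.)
Left-factoring transforms A → αβ₁ | αβ₂ into A → αA' and A' → β₁ | β₂
(α is the longest common prefix among the alternatives). Repeat until
no nonterminal has two alternatives with a common prefix.

Round 1: F has alternatives sharing prefix 'y y'. Introduce F': F → y y F'
  Add: F' → ε
  Add: F' → n F
  Add: F' → y

No remaining common prefixes — done.

Resulting grammar:
F → y y F'
F' → ε
F' → n F
F' → y
F → x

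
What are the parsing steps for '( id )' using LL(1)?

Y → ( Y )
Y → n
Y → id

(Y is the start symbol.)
Stack is shown with the top on the left.

Stack    Input     Action
-------------------------
Y $      ( id ) $  output Y → ( Y )
( Y ) $  ( id ) $  match '('
Y ) $    id ) $    output Y → id
id ) $   id ) $    match 'id'
) $      ) $       match ')'
$        $         accept

The string is accepted.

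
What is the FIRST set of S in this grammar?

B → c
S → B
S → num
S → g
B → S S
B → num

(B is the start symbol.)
{ 'c', 'g', 'num' }

To compute FIRST(S), examine every production with S on the left-hand side, reading each right-hand side left to right until a non-nullable symbol is reached.

FIRST sets of the other non-terminals involved (by the same procedure, iterated to a fixed point):
  FIRST(B) = { 'c', 'g', 'num' }

From S → B:
  - B is a non-terminal: add FIRST(B) \ {ε} = { 'c', 'g', 'num' }
    B is not nullable, so stop
From S → num:
  - num is a terminal: add 'num' and stop
From S → g:
  - g is a terminal: add 'g' and stop

Collecting: FIRST(S) = { 'c', 'g', 'num' }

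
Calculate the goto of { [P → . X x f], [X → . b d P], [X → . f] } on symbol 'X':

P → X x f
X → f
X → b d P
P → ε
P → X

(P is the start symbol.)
GOTO(I, 'X') = CLOSURE({ [A → αX.β] : [A → α.Xβ] ∈ I, X = 'X' })

Items with dot before 'X', with the dot advanced:
  [P → . X x f] → [P → X . x f]
Closure adds nothing (no advanced item has the dot before a non-terminal).

GOTO = { [P → X . x f] }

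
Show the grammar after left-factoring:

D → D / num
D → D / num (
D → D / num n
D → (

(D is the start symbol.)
D → D / num D'
D' → ε
D' → (
D' → n
D → (

Left-factoring transforms A → αβ₁ | αβ₂ into A → αA' and A' → β₁ | β₂
(α is the longest common prefix among the alternatives). Repeat until
no nonterminal has two alternatives with a common prefix.

Round 1: D has alternatives sharing prefix 'D / num'. Introduce D': D → D / num D'
  Add: D' → ε
  Add: D' → (
  Add: D' → n

No remaining common prefixes — done.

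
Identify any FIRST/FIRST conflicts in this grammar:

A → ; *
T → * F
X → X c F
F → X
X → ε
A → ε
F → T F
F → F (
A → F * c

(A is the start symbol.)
Yes. F → X / F → F '(' on { 'c' }; F → T F / F → F '(' on { '*' }

A FIRST/FIRST conflict occurs when two productions N → α and N → β for the same non-terminal have FIRST(α) ∩ FIRST(β) ≠ ∅ (with ε ∈ FIRST of a nullable right-hand side, so two nullable alternatives also conflict).

FIRST sets of the non-terminals at (or reachable through a nullable prefix from) the front of some alternative:
  FIRST(F) = { '(', '*', 'c', ε }
  FIRST(X) = { 'c', ε }
  FIRST(T) = { '*' }

Productions for A:
  A → ; *: FIRST = { ';' }
  A → ε: FIRST = { ε }
  A → F * c: FIRST = { '(', '*', 'c' }
Productions for X:
  X → X c F: FIRST = { 'c' }
  X → ε: FIRST = { ε }
Productions for F:
  F → X: FIRST = { 'c', ε }
  F → T F: FIRST = { '*' }
  F → F (: FIRST = { '(', '*', 'c' }
T has only one production, so no FIRST/FIRST conflict is possible there.

Conflict for F: F → X and F → F (
  Overlap: { 'c' }
Conflict for F: F → T F and F → F (
  Overlap: { '*' }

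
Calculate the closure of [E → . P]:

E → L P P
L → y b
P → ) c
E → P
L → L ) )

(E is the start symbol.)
{ [E → . P], [P → . ) c] }

Start with: [E → . P]
  [E → . P] has the dot before P: add [P → . ) c]
No further items can be added.

CLOSURE = { [E → . P], [P → . ) c] }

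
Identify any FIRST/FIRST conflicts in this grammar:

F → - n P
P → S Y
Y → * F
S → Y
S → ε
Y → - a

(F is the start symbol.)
No FIRST/FIRST conflicts.

A FIRST/FIRST conflict occurs when two productions N → α and N → β for the same non-terminal have FIRST(α) ∩ FIRST(β) ≠ ∅ (with ε ∈ FIRST of a nullable right-hand side, so two nullable alternatives also conflict).

FIRST sets of the non-terminals at (or reachable through a nullable prefix from) the front of some alternative:
  FIRST(Y) = { '*', '-' }

Productions for Y:
  Y → * F: FIRST = { '*' }
  Y → - a: FIRST = { '-' }
Productions for S:
  S → Y: FIRST = { '*', '-' }
  S → ε: FIRST = { ε }
F, P have only one production, so no FIRST/FIRST conflict is possible there.

All alternatives of each non-terminal have pairwise disjoint FIRST sets.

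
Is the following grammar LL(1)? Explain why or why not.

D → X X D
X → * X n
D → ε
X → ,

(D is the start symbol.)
Yes, the grammar is LL(1).

Relevant sets:
  FIRST(X) = { '*', ',' }
  FOLLOW(D) = { $ }

For D:
  PREDICT(D → X X D) = { '*', ',' }
  PREDICT(D → ε) = { $ }
For X:
  PREDICT(X → '*' X n) = { '*' }
  PREDICT(X → ',') = { ',' }

All predict sets are disjoint. The grammar IS LL(1).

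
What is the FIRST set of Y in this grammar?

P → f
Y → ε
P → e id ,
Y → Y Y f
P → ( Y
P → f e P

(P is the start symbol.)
{ 'f', ε }

To compute FIRST(Y), examine every production with Y on the left-hand side, reading each right-hand side left to right until a non-nullable symbol is reached.

From Y → ε:
  - ε-production, so ε ∈ FIRST(Y)
From Y → Y Y f:
  - Y is the symbol being defined: contributes nothing new
    Y is nullable, so continue to the next symbol
  - Y is the symbol being defined: contributes nothing new
    Y is nullable, so continue to the next symbol
  - f is a terminal: add 'f' and stop

Collecting: FIRST(Y) = { 'f', ε }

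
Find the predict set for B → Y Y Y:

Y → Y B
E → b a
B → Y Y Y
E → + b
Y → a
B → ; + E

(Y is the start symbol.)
{ 'a' }

PREDICT(B → Y Y Y) = (FIRST(RHS) \ {ε}) ∪ (FOLLOW(B) if ε ∈ FIRST(RHS), i.e. RHS ⇒* ε)
FIRST(Y) = { 'a' }
FIRST(Y Y Y) = { 'a' }
ε ∉ FIRST(Y Y Y), so FOLLOW(B) is not added.
PREDICT(B → Y Y Y) = { 'a' }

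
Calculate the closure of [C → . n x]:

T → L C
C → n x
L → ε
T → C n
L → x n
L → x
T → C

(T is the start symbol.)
Start with: [C → . n x]
The dot precedes the terminal n, so nothing is added.

CLOSURE = { [C → . n x] }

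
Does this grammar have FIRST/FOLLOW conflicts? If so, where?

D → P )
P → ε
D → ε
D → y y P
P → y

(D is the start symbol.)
No FIRST/FOLLOW conflicts.

Nullable non-terminals: D, P.
FIRST sets used below: FIRST(P) = { 'y', ε }

D: nullable alternative(s) D → ε; FOLLOW(D) = { $ }
  D → P ): FIRST \ {ε} = { ')', 'y' } — disjoint from FOLLOW(D)
  D → ε: FIRST \ {ε} = { } — this is the only nullable alternative, skip
  D → y y P: FIRST \ {ε} = { 'y' } — disjoint from FOLLOW(D)

P: nullable alternative(s) P → ε; FOLLOW(P) = { $, ')' }
  P → ε: FIRST \ {ε} = { } — this is the only nullable alternative, skip
  P → y: FIRST \ {ε} = { 'y' } — disjoint from FOLLOW(P)

No FIRST/FOLLOW conflicts found.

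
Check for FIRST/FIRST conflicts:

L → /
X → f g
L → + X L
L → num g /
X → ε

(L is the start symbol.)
No FIRST/FIRST conflicts.

A FIRST/FIRST conflict occurs when two productions N → α and N → β for the same non-terminal have FIRST(α) ∩ FIRST(β) ≠ ∅ (with ε ∈ FIRST of a nullable right-hand side, so two nullable alternatives also conflict).

Productions for L:
  L → /: FIRST = { '/' }
  L → + X L: FIRST = { '+' }
  L → num g /: FIRST = { 'num' }
Productions for X:
  X → f g: FIRST = { 'f' }
  X → ε: FIRST = { ε }

All alternatives of each non-terminal have pairwise disjoint FIRST sets.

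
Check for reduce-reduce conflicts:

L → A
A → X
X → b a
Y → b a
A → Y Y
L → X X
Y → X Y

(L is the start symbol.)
Yes — I6: [X → b a .] vs [Y → b a .]

Augment with L' → L and build the canonical LR(0) collection (I0 = CLOSURE({[L' → . L]}), then GOTO on every symbol after a dot until no new states appear). It has 11 states:
  I0: { [A → . X], [A → . Y Y], [L → . A], [L → . X X], [L' → . L], [X → . b a], [Y → . X Y], [Y → . b a] }  — shift
  I1: { [L → A .] }  — reduce
  I2: { [L' → L .] }  — accept
  I3: { [A → X .], [L → X . X], [X → . b a], [Y → . X Y], [Y → . b a], [Y → X . Y] }  — shift, reduce
  I4: { [A → Y . Y], [X → . b a], [Y → . X Y], [Y → . b a] }  — shift
  I5: { [X → b . a], [Y → b . a] }  — shift
  I6: { [X → b a .], [Y → b a .] }  — 2 reduces
  I7: { [X → . b a], [Y → . X Y], [Y → . b a], [Y → X . Y] }  — shift
  I8: { [A → Y Y .] }  — reduce
  I9: { [Y → X Y .] }  — reduce
  I10: { [L → X X .], [X → . b a], [Y → . X Y], [Y → . b a], [Y → X . Y] }  — shift, reduce

I6 contains complete items [X → b a .], [Y → b a .] — reduce-reduce conflict.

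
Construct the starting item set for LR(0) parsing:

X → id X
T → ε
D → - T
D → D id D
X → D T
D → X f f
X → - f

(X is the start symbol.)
{ [D → . - T], [D → . D id D], [D → . X f f], [X → . - f], [X → . D T], [X → . id X], [X' → . X] }

First, augment the grammar with X' → X
I₀ = CLOSURE({ [X' → . X] }):
  [X' → . X] has the dot before X: add [X → . id X], [X → . D T], [X → . - f]
  [X → . D T] has the dot before D: add [D → . - T], [D → . D id D], [D → . X f f]
No further items can be added.

I₀ = { [D → . - T], [D → . D id D], [D → . X f f], [X → . - f], [X → . D T], [X → . id X], [X' → . X] }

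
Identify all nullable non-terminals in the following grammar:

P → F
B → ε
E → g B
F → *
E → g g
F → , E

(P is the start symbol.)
ε-productions: B → ε
So B is immediately nullable.
No further non-terminal can be added: every production for the remaining non-terminals contains a terminal or a non-nullable non-terminal.
Nullable = { 'B' }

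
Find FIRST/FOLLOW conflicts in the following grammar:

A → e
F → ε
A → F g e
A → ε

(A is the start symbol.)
Nullable non-terminals: A, F.
FIRST sets used below: FIRST(F) = { ε }

A: nullable alternative(s) A → ε; FOLLOW(A) = { $ }
  A → e: FIRST \ {ε} = { 'e' } — disjoint from FOLLOW(A)
  A → F g e: FIRST \ {ε} = { 'g' } — disjoint from FOLLOW(A)
  A → ε: FIRST \ {ε} = { } — this is the only nullable alternative, skip
F has a nullable alternative but only one production, so nothing to check.

No FIRST/FOLLOW conflicts found.

Answer: No FIRST/FOLLOW conflicts.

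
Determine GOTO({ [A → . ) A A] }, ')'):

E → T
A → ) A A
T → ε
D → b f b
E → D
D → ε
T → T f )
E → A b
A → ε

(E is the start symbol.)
{ [A → ) . A A], [A → . ) A A], [A → .] }

GOTO(I, ')') = CLOSURE({ [A → αX.β] : [A → α.Xβ] ∈ I, X = ')' })

Items with dot before ')', with the dot advanced:
  [A → . ) A A] → [A → ) . A A]
Closure of the advanced items:
  [A → ) . A A] has the dot before A: add [A → . ) A A], [A → .]

GOTO = { [A → ) . A A], [A → . ) A A], [A → .] }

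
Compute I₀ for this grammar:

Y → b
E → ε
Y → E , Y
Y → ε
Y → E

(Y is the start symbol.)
First, augment the grammar with Y' → Y
I₀ = CLOSURE({ [Y' → . Y] }):
  [Y' → . Y] has the dot before Y: add [Y → . b], [Y → . E , Y], [Y → .], [Y → . E]
  [Y → . E , Y] has the dot before E: add [E → .]
No further items can be added.

I₀ = { [E → .], [Y → . E , Y], [Y → . E], [Y → . b], [Y → .], [Y' → . Y] }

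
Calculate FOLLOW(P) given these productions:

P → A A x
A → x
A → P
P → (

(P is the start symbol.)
{ $, '(', 'x' }

To compute FOLLOW(P), find every occurrence of P on a right-hand side N → α P β: add FIRST(β) \ {ε}, and if β is empty or nullable also add FOLLOW(N). Iterate to a fixed point.

P is the start symbol, so $ ∈ FOLLOW(P).
In A → P: P is at the end, add FOLLOW(A)

The FOLLOW sets referred to above (computed the same way, to a fixed point):
  FOLLOW(A) = { '(', 'x' }

Taking the union: FOLLOW(P) = { $, '(', 'x' }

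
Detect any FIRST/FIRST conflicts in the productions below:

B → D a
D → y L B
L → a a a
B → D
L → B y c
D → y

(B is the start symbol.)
Yes. B → D a / B → D on { 'y' }; D → y L B / D → y on { 'y' }

A FIRST/FIRST conflict occurs when two productions N → α and N → β for the same non-terminal have FIRST(α) ∩ FIRST(β) ≠ ∅ (with ε ∈ FIRST of a nullable right-hand side, so two nullable alternatives also conflict).

FIRST sets of the non-terminals at (or reachable through a nullable prefix from) the front of some alternative:
  FIRST(D) = { 'y' }
  FIRST(B) = { 'y' }

Productions for B:
  B → D a: FIRST = { 'y' }
  B → D: FIRST = { 'y' }
Productions for D:
  D → y L B: FIRST = { 'y' }
  D → y: FIRST = { 'y' }
Productions for L:
  L → a a a: FIRST = { 'a' }
  L → B y c: FIRST = { 'y' }

Conflict for B: B → D a and B → D
  Overlap: { 'y' }
Conflict for D: D → y L B and D → y
  Overlap: { 'y' }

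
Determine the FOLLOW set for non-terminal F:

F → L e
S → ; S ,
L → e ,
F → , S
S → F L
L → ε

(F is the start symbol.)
{ $, ',', 'e' }

To compute FOLLOW(F), find every occurrence of F on a right-hand side N → α F β: add FIRST(β) \ {ε}, and if β is empty or nullable also add FOLLOW(N). Iterate to a fixed point.

F is the start symbol, so $ ∈ FOLLOW(F).
In S → F L: F is followed by L, add FIRST(L) \ {ε} = { 'e' }
  L is nullable, so also add FOLLOW(S)

The FOLLOW sets referred to above (computed the same way, to a fixed point):
  FOLLOW(S) = { $, ',', 'e' }

Taking the union: FOLLOW(F) = { $, ',', 'e' }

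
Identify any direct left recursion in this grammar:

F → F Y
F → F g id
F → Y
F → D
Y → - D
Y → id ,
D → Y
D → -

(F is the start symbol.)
Yes, F is left-recursive

Direct left recursion occurs when N → N α for some non-terminal N (the right-hand side begins with the left-hand side itself).

F → F Y: LEFT RECURSIVE (starts with F)
F → F g id: LEFT RECURSIVE (starts with F)
F → Y: starts with Y
F → D: starts with D
Y → - D: starts with '-'
Y → id ,: starts with id
D → Y: starts with Y
D → -: starts with '-'

The grammar has direct left recursion on: F.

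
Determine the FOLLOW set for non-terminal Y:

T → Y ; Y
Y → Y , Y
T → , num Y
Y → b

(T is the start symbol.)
{ $, ',', ';' }

To compute FOLLOW(Y), find every occurrence of Y on a right-hand side N → α Y β: add FIRST(β) \ {ε}, and if β is empty or nullable also add FOLLOW(N). Iterate to a fixed point.

In T → Y ; Y: Y is followed by ';' Y, add FIRST(';' Y) \ {ε} = { ';' }
In T → Y ; Y: Y is at the end, add FOLLOW(T)
In Y → Y , Y: Y is followed by ',' Y, add FIRST(',' Y) \ {ε} = { ',' }
In Y → Y , Y: Y is at the end; this adds FOLLOW(Y) to itself — nothing new
In T → , num Y: Y is at the end, add FOLLOW(T)

The FOLLOW sets referred to above (computed the same way, to a fixed point):
  FOLLOW(T) = { $ }

Taking the union: FOLLOW(Y) = { $, ',', ';' }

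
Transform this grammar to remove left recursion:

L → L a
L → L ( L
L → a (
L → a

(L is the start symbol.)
L is directly left-recursive. The standard transformation for
  A → A α₁ | ... | A α_m | β₁ | ... | β_n
is
  A  → β₁ A' | ... | β_n A'
  A' → α₁ A' | ... | α_m A' | ε

L → a ( becomes L → a ( L'
L → a becomes L → a L'
L → L a becomes L' → a L'
L → L ( L becomes L' → ( L L'
Add L' → ε

Resulting grammar:
L → a ( L'
L → a L'
L' → a L'
L' → ( L L'
L' → ε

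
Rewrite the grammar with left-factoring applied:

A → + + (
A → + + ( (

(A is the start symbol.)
A → + + ( A'
A' → ε
A' → (

Left-factoring transforms A → αβ₁ | αβ₂ into A → αA' and A' → β₁ | β₂
(α is the longest common prefix among the alternatives). Repeat until
no nonterminal has two alternatives with a common prefix.

Round 1: A has alternatives sharing prefix '+ + ('. Introduce A': A → + + ( A'
  Add: A' → ε
  Add: A' → (

No remaining common prefixes — done.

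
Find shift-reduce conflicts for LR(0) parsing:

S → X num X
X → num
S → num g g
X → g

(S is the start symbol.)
A shift-reduce conflict occurs when an LR(0) state has both:
  - a complete (reduce) item [A → α .] (dot at the end), and
  - a shift item [B → β . c γ] (dot before a terminal).

Augment with S' → S and build the canonical LR(0) collection (I0 = CLOSURE({[S' → . S]}), then GOTO on every symbol after a dot until no new states appear). It has 10 states:
  I0: { [S → . X num X], [S → . num g g], [S' → . S], [X → . g], [X → . num] }  — shift
  I1: { [S' → S .] }  — accept
  I2: { [S → X . num X] }  — shift
  I3: { [X → g .] }  — reduce
  I4: { [S → num . g g], [X → num .] }  — shift, reduce
  I5: { [S → num g . g] }  — shift
  I6: { [S → num g g .] }  — reduce
  I7: { [S → X num . X], [X → . g], [X → . num] }  — shift
  I8: { [S → X num X .] }  — reduce
  I9: { [X → num .] }  — reduce

I4 contains reduce item [X → num .] and shift item [S → num . g g] — shift-reduce conflict.

Answer: Yes — I4: [X → num .] vs [S → num . g g]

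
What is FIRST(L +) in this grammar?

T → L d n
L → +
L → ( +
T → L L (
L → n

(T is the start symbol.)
FIRST sets of the non-terminals involved (from the grammar, by fixed-point iteration):
  FIRST(L) = { '(', '+', 'n' }

To compute FIRST(L +), process the symbols left to right:
Symbol L is a non-terminal. Add FIRST(L) \ {ε} = { '(', '+', 'n' }
L is not nullable (ε ∉ FIRST(L)), so stop here.
FIRST(L +) = { '(', '+', 'n' }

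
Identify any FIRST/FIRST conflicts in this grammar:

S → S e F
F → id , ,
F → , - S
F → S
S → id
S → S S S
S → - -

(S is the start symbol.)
A FIRST/FIRST conflict occurs when two productions N → α and N → β for the same non-terminal have FIRST(α) ∩ FIRST(β) ≠ ∅ (with ε ∈ FIRST of a nullable right-hand side, so two nullable alternatives also conflict).

FIRST sets of the non-terminals at (or reachable through a nullable prefix from) the front of some alternative:
  FIRST(S) = { '-', 'id' }

Productions for S:
  S → S e F: FIRST = { '-', 'id' }
  S → id: FIRST = { 'id' }
  S → S S S: FIRST = { '-', 'id' }
  S → - -: FIRST = { '-' }
Productions for F:
  F → id , ,: FIRST = { 'id' }
  F → , - S: FIRST = { ',' }
  F → S: FIRST = { '-', 'id' }

Conflict for S: S → S e F and S → id
  Overlap: { 'id' }
Conflict for S: S → S e F and S → S S S
  Overlap: { '-', 'id' }
Conflict for S: S → S e F and S → - -
  Overlap: { '-' }
Conflict for S: S → id and S → S S S
  Overlap: { 'id' }
Conflict for S: S → S S S and S → - -
  Overlap: { '-' }
Conflict for F: F → id , , and F → S
  Overlap: { 'id' }

Answer: Yes. S → S e F / S → id on { 'id' }; S → S e F / S → S S S on { '-', 'id' }; S → S e F / S → '-' '-' on { '-' }; S → id / S → S S S on { 'id' }; S → S S S / S → '-' '-' on { '-' }; F → id ',' ',' / F → S on { 'id' }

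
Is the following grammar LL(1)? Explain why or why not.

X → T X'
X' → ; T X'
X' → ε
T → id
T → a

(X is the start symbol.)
A grammar is LL(1) if for each non-terminal N with multiple productions, the predict sets of those productions are pairwise disjoint, where PREDICT(N → α) = (FIRST(α) \ {ε}) ∪ (FOLLOW(N) if α ⇒* ε).

Relevant sets:
  FOLLOW(X') = { $ }

For X':
  PREDICT(X' → ';' T X') = { ';' }
  PREDICT(X' → ε) = { $ }
For T:
  PREDICT(T → id) = { 'id' }
  PREDICT(T → a) = { 'a' }
X has a single production, so nothing to check there.

All predict sets are disjoint. The grammar IS LL(1).

Answer: Yes, the grammar is LL(1).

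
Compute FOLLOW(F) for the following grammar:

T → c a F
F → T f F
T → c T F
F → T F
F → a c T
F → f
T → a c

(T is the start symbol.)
In T → c a F: F is at the end, add FOLLOW(T)
In F → T f F: F is at the end; this adds FOLLOW(F) to itself — nothing new
In T → c T F: F is at the end, add FOLLOW(T)
In F → T F: F is at the end; this adds FOLLOW(F) to itself — nothing new

The FOLLOW sets referred to above (computed the same way, to a fixed point):
  FOLLOW(T) = { $, 'a', 'c', 'f' }

Taking the union: FOLLOW(F) = { $, 'a', 'c', 'f' }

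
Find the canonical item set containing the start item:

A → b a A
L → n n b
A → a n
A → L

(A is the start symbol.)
{ [A → . L], [A → . a n], [A → . b a A], [A' → . A], [L → . n n b] }

First, augment the grammar with A' → A
I₀ = CLOSURE({ [A' → . A] }):
  [A' → . A] has the dot before A: add [A → . b a A], [A → . a n], [A → . L]
  [A → . L] has the dot before L: add [L → . n n b]
No further items can be added.

I₀ = { [A → . L], [A → . a n], [A → . b a A], [A' → . A], [L → . n n b] }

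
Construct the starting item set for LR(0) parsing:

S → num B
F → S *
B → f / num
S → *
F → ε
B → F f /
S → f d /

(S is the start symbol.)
First, augment the grammar with S' → S
I₀ = CLOSURE({ [S' → . S] }):
  [S' → . S] has the dot before S: add [S → . num B], [S → . *], [S → . f d /]
No further items can be added.

I₀ = { [S → . *], [S → . f d /], [S → . num B], [S' → . S] }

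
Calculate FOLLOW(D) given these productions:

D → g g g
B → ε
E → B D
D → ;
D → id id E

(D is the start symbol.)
To compute FOLLOW(D), find every occurrence of D on a right-hand side N → α D β: add FIRST(β) \ {ε}, and if β is empty or nullable also add FOLLOW(N). Iterate to a fixed point.

D is the start symbol, so $ ∈ FOLLOW(D).
In E → B D: D is at the end, add FOLLOW(E)

The FOLLOW sets referred to above (computed the same way, to a fixed point):
  FOLLOW(E) = { $ }

Taking the union: FOLLOW(D) = { $ }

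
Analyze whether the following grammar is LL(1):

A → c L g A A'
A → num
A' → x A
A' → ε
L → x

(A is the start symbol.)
Relevant sets:
  FOLLOW(A') = { $, 'x' }

For A:
  PREDICT(A → c L g A A') = { 'c' }
  PREDICT(A → num) = { 'num' }
For A':
  PREDICT(A' → x A) = { 'x' }
  PREDICT(A' → ε) = { $, 'x' }
L has a single production, so nothing to check there.

Conflict found: Predict set conflict for A': { 'x' }
The grammar is NOT LL(1).

Answer: No. Predict set conflict for A': { 'x' }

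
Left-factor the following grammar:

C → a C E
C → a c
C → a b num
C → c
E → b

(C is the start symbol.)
C → a C'
C' → C E
C' → c
C' → b num
C → c
E → b

Left-factoring transforms A → αβ₁ | αβ₂ into A → αA' and A' → β₁ | β₂
(α is the longest common prefix among the alternatives). Repeat until
no nonterminal has two alternatives with a common prefix.

Round 1: C has alternatives sharing prefix 'a'. Introduce C': C → a C'
  Add: C' → C E
  Add: C' → c
  Add: C' → b num

No remaining common prefixes — done.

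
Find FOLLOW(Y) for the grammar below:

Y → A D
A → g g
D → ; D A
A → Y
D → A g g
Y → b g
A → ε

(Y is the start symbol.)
{ $, ';', 'b', 'g' }

Y is the start symbol, so $ ∈ FOLLOW(Y).
In A → Y: Y is at the end, add FOLLOW(A)

The FOLLOW sets referred to above (computed the same way, to a fixed point):
  FOLLOW(A) = { $, ';', 'b', 'g' }

Taking the union: FOLLOW(Y) = { $, ';', 'b', 'g' }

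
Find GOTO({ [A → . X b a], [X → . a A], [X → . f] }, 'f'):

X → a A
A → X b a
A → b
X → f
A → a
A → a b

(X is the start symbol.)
GOTO(I, 'f') = CLOSURE({ [A → αX.β] : [A → α.Xβ] ∈ I, X = 'f' })

Items with dot before 'f', with the dot advanced:
  [X → . f] → [X → f .]
Closure adds nothing (no advanced item has the dot before a non-terminal).

GOTO = { [X → f .] }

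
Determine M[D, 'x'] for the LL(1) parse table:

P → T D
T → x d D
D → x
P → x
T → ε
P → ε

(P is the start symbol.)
To find M[D, 'x'], we find productions for D where 'x' is in the predict set (PREDICT(N → α) = (FIRST(α) \ {ε}) ∪ (FOLLOW(N) if α ⇒* ε)).

D → x: PREDICT = { 'x' }
  'x' is in predict set, so this production goes in M[D, 'x']

M[D, 'x'] = D → x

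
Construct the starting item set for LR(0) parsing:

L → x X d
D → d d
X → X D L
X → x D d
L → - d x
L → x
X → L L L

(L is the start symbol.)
{ [L → . - d x], [L → . x X d], [L → . x], [L' → . L] }

First, augment the grammar with L' → L
I₀ = CLOSURE({ [L' → . L] }):
  [L' → . L] has the dot before L: add [L → . x X d], [L → . - d x], [L → . x]
No further items can be added.

I₀ = { [L → . - d x], [L → . x X d], [L → . x], [L' → . L] }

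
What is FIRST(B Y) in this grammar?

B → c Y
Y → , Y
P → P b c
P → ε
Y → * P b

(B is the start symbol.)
FIRST sets of the non-terminals involved (from the grammar, by fixed-point iteration):
  FIRST(B) = { 'c' }

To compute FIRST(B Y), process the symbols left to right:
Symbol B is a non-terminal. Add FIRST(B) \ {ε} = { 'c' }
B is not nullable (ε ∉ FIRST(B)), so stop here.
FIRST(B Y) = { 'c' }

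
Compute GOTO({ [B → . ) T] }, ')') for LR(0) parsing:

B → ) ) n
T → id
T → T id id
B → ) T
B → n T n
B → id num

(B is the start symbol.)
{ [B → ) . T], [T → . T id id], [T → . id] }

GOTO(I, ')') = CLOSURE({ [A → αX.β] : [A → α.Xβ] ∈ I, X = ')' })

Items with dot before ')', with the dot advanced:
  [B → . ) T] → [B → ) . T]
Closure of the advanced items:
  [B → ) . T] has the dot before T: add [T → . id], [T → . T id id]

GOTO = { [B → ) . T], [T → . T id id], [T → . id] }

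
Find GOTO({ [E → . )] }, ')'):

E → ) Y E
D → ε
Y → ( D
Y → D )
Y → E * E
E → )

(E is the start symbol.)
{ [E → ) .] }

GOTO(I, ')') = CLOSURE({ [A → αX.β] : [A → α.Xβ] ∈ I, X = ')' })

Items with dot before ')', with the dot advanced:
  [E → . )] → [E → ) .]
Closure adds nothing (no advanced item has the dot before a non-terminal).

GOTO = { [E → ) .] }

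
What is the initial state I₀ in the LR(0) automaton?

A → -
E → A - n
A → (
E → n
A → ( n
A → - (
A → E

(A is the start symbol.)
{ [A → . ( n], [A → . (], [A → . - (], [A → . -], [A → . E], [A' → . A], [E → . A - n], [E → . n] }

First, augment the grammar with A' → A
I₀ = CLOSURE({ [A' → . A] }):
  [A' → . A] has the dot before A: add [A → . -], [A → . (], [A → . ( n], [A → . - (], [A → . E]
  [A → . E] has the dot before E: add [E → . A - n], [E → . n]
No further items can be added.

I₀ = { [A → . ( n], [A → . (], [A → . - (], [A → . -], [A → . E], [A' → . A], [E → . A - n], [E → . n] }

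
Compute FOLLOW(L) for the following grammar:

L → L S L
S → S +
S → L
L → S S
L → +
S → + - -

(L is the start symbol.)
{ $, '+' }

To compute FOLLOW(L), find every occurrence of L on a right-hand side N → α L β: add FIRST(β) \ {ε}, and if β is empty or nullable also add FOLLOW(N). Iterate to a fixed point.

L is the start symbol, so $ ∈ FOLLOW(L).
In L → L S L: L is followed by S L, add FIRST(S L) \ {ε} = { '+' }
In L → L S L: L is at the end; this adds FOLLOW(L) to itself — nothing new
In S → L: L is at the end, add FOLLOW(S)

The FOLLOW sets referred to above (computed the same way, to a fixed point):
  FOLLOW(S) = { $, '+' }

Taking the union: FOLLOW(L) = { $, '+' }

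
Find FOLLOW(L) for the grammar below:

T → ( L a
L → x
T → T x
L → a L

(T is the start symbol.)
To compute FOLLOW(L), find every occurrence of L on a right-hand side N → α L β: add FIRST(β) \ {ε}, and if β is empty or nullable also add FOLLOW(N). Iterate to a fixed point.

In T → ( L a: L is followed by a, add FIRST(a) \ {ε} = { 'a' }
In L → a L: L is at the end; this adds FOLLOW(L) to itself — nothing new

Taking the union: FOLLOW(L) = { 'a' }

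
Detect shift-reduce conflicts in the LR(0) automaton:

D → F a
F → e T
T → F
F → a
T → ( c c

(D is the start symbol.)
A shift-reduce conflict occurs when an LR(0) state has both:
  - a complete (reduce) item [A → α .] (dot at the end), and
  - a shift item [B → β . c γ] (dot before a terminal).

Augment with D' → D and build the canonical LR(0) collection (I0 = CLOSURE({[D' → . D]}), then GOTO on every symbol after a dot until no new states appear). It has 11 states:
  I0: { [D → . F a], [D' → . D], [F → . a], [F → . e T] }  — shift
  I1: { [D' → D .] }  — accept
  I2: { [D → F . a] }  — shift
  I3: { [F → a .] }  — reduce
  I4: { [F → . a], [F → . e T], [F → e . T], [T → . ( c c], [T → . F] }  — shift
  I5: { [T → ( . c c] }  — shift
  I6: { [T → F .] }  — reduce
  I7: { [F → e T .] }  — reduce
  I8: { [T → ( c . c] }  — shift
  I9: { [T → ( c c .] }  — reduce
  I10: { [D → F a .] }  — reduce

No state contains both a complete item and a shift item.

Answer: No shift-reduce conflicts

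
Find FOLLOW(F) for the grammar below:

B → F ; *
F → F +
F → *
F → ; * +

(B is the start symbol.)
{ '+', ';' }

In B → F ; *: F is followed by ';' '*', add FIRST(';' '*') \ {ε} = { ';' }
In F → F +: F is followed by '+', add FIRST('+') \ {ε} = { '+' }

Taking the union: FOLLOW(F) = { '+', ';' }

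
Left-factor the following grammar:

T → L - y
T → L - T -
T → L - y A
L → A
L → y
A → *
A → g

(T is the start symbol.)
T → L - T'
T' → y T''
T'' → ε
T'' → A
T' → T -
L → A
L → y
A → *
A → g

Left-factoring transforms A → αβ₁ | αβ₂ into A → αA' and A' → β₁ | β₂
(α is the longest common prefix among the alternatives). Repeat until
no nonterminal has two alternatives with a common prefix.

Round 1: T has alternatives sharing prefix 'L -'. Introduce T': T → L - T'
  Add: T' → y
  Add: T' → T -
  Add: T' → y A

Round 2: T' has alternatives sharing prefix 'y'. Introduce T'': T' → y T''
  Add: T'' → ε
  Add: T'' → A

No remaining common prefixes — done.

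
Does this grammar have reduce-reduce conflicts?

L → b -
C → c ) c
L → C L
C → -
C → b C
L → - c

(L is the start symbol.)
A reduce-reduce conflict occurs when an LR(0) state has two complete items [A → α .] and [B → β .] — both call for a reduction, and with no lookahead the parser cannot choose between them.

Augment with L' → L and build the canonical LR(0) collection (I0 = CLOSURE({[L' → . L]}), then GOTO on every symbol after a dot until no new states appear). It has 14 states:
  I0: { [C → . -], [C → . b C], [C → . c ) c], [L → . - c], [L → . C L], [L → . b -], [L' → . L] }  — shift
  I1: { [C → - .], [L → - . c] }  — shift, reduce
  I2: { [C → . -], [C → . b C], [C → . c ) c], [L → . - c], [L → . C L], [L → . b -], [L → C . L] }  — shift
  I3: { [L' → L .] }  — accept
  I4: { [C → . -], [C → . b C], [C → . c ) c], [C → b . C], [L → b . -] }  — shift
  I5: { [C → c . ) c] }  — shift
  I6: { [C → c ) . c] }  — shift
  I7: { [C → c ) c .] }  — reduce
  I8: { [C → - .], [L → b - .] }  — 2 reduces
  I9: { [C → b C .] }  — reduce
  I10: { [C → . -], [C → . b C], [C → . c ) c], [C → b . C] }  — shift
  I11: { [C → - .] }  — reduce
  I12: { [L → C L .] }  — reduce
  I13: { [L → - c .] }  — reduce

I8 contains complete items [C → - .], [L → b - .] — reduce-reduce conflict.

Answer: Yes — I8: [C → - .] vs [L → b - .]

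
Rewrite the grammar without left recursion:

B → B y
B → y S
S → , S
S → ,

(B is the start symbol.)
B → y S B'
B' → y B'
B' → ε
S → , S
S → ,

B is directly left-recursive. The standard transformation for
  A → A α₁ | ... | A α_m | β₁ | ... | β_n
is
  A  → β₁ A' | ... | β_n A'
  A' → α₁ A' | ... | α_m A' | ε

B → y S becomes B → y S B'
B → B y becomes B' → y B'
Add B' → ε

Productions for other non-terminals are unchanged:
  S → , S
  S → ,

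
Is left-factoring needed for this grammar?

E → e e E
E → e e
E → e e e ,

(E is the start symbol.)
Left-factoring is needed when two productions for the same non-terminal
share a common prefix on the right-hand side.

Productions for E:
  E → e e E
  E → e e
  E → e e e ,

Found common prefix 'e e' in productions for E

Answer: Yes, E has productions with common prefix 'e e'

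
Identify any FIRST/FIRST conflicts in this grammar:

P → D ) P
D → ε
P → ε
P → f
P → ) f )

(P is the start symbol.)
Yes. P → D ')' P / P → ')' f ')' on { ')' }

A FIRST/FIRST conflict occurs when two productions N → α and N → β for the same non-terminal have FIRST(α) ∩ FIRST(β) ≠ ∅ (with ε ∈ FIRST of a nullable right-hand side, so two nullable alternatives also conflict).

FIRST sets of the non-terminals at (or reachable through a nullable prefix from) the front of some alternative:
  FIRST(D) = { ε }

Productions for P:
  P → D ) P: FIRST = { ')' }
  P → ε: FIRST = { ε }
  P → f: FIRST = { 'f' }
  P → ) f ): FIRST = { ')' }
D has only one production, so no FIRST/FIRST conflict is possible there.

Conflict for P: P → D ) P and P → ) f )
  Overlap: { ')' }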